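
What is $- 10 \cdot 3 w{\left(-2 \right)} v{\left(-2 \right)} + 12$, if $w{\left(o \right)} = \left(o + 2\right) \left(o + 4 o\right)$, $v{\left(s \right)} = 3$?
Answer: $12$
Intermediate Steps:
$w{\left(o \right)} = 5 o \left(2 + o\right)$ ($w{\left(o \right)} = \left(2 + o\right) 5 o = 5 o \left(2 + o\right)$)
$- 10 \cdot 3 w{\left(-2 \right)} v{\left(-2 \right)} + 12 = - 10 \cdot 3 \cdot 5 \left(-2\right) \left(2 - 2\right) 3 + 12 = - 10 \cdot 3 \cdot 5 \left(-2\right) 0 \cdot 3 + 12 = - 10 \cdot 3 \cdot 0 \cdot 3 + 12 = - 10 \cdot 0 \cdot 3 + 12 = \left(-10\right) 0 + 12 = 0 + 12 = 12$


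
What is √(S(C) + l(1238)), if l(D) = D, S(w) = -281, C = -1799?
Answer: √957 ≈ 30.935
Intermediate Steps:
√(S(C) + l(1238)) = √(-281 + 1238) = √957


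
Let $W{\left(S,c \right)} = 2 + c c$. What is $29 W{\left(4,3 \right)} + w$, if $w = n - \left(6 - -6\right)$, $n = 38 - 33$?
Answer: $312$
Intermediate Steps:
$n = 5$
$w = -7$ ($w = 5 - \left(6 - -6\right) = 5 - \left(6 + 6\right) = 5 - 12 = -7$)
$W{\left(S,c \right)} = 2 + c^{2}$
$29 W{\left(4,3 \right)} + w = 29 \left(2 + 3^{2}\right) - 7 = 29 \left(2 + 9\right) - 7 = 29 \cdot 11 - 7 = 319 - 7 = 312$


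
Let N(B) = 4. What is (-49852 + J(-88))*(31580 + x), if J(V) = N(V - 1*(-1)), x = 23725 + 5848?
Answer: -3048354744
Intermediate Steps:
x = 29573
J(V) = 4
(-49852 + J(-88))*(31580 + x) = (-49852 + 4)*(31580 + 29573) = -49848*61153 = -3048354744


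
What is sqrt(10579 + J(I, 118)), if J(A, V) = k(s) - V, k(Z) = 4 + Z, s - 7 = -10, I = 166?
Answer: sqrt(10462) ≈ 102.28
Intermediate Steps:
s = -3 (s = 7 - 10 = -3)
J(A, V) = 1 - V (J(A, V) = (4 - 3) - V = 1 - V)
sqrt(10579 + J(I, 118)) = sqrt(10579 + (1 - 1*118)) = sqrt(10579 + (1 - 118)) = sqrt(10579 - 117) = sqrt(10462)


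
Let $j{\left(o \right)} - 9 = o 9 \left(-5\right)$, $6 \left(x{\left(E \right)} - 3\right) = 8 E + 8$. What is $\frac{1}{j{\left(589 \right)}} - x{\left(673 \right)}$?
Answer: $- \frac{23890561}{26496} \approx -901.67$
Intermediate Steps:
$x{\left(E \right)} = \frac{13}{3} + \frac{4 E}{3}$ ($x{\left(E \right)} = 3 + \frac{8 E + 8}{6} = 3 + \frac{8 + 8 E}{6} = 3 + \left(\frac{4}{3} + \frac{4 E}{3}\right) = \frac{13}{3} + \frac{4 E}{3}$)
$j{\left(o \right)} = 9 - 45 o$ ($j{\left(o \right)} = 9 + o 9 \left(-5\right) = 9 + 9 o \left(-5\right) = 9 - 45 o$)
$\frac{1}{j{\left(589 \right)}} - x{\left(673 \right)} = \frac{1}{9 - 26505} - \left(\frac{13}{3} + \frac{4}{3} \cdot 673\right) = \frac{1}{9 - 26505} - \left(\frac{13}{3} + \frac{2692}{3}\right) = \frac{1}{-26496} - \frac{2705}{3} = - \frac{1}{26496} - \frac{2705}{3} = - \frac{23890561}{26496}$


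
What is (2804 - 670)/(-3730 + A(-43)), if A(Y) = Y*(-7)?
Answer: -2134/3429 ≈ -0.62234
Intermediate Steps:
A(Y) = -7*Y
(2804 - 670)/(-3730 + A(-43)) = (2804 - 670)/(-3730 - 7*(-43)) = 2134/(-3730 + 301) = 2134/(-3429) = 2134*(-1/3429) = -2134/3429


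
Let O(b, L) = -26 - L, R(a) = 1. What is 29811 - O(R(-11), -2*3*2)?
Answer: 29825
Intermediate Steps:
29811 - O(R(-11), -2*3*2) = 29811 - (-26 - (-2*3)*2) = 29811 - (-26 - (-6)*2) = 29811 - (-26 - 1*(-12)) = 29811 - (-26 + 12) = 29811 - 1*(-14) = 29811 + 14 = 29825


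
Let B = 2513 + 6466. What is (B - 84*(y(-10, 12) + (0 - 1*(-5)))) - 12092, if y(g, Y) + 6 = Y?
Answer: -4037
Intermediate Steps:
y(g, Y) = -6 + Y
B = 8979
(B - 84*(y(-10, 12) + (0 - 1*(-5)))) - 12092 = (8979 - 84*((-6 + 12) + (0 - 1*(-5)))) - 12092 = (8979 - 84*(6 + (0 + 5))) - 12092 = (8979 - 84*(6 + 5)) - 12092 = (8979 - 84*11) - 12092 = (8979 - 924) - 12092 = 8055 - 12092 = -4037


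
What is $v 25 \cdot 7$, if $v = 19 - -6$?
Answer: $4375$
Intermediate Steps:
$v = 25$ ($v = 19 + 6 = 25$)
$v 25 \cdot 7 = 25 \cdot 25 \cdot 7 = 625 \cdot 7 = 4375$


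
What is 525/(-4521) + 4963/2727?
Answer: 7002016/4109589 ≈ 1.7038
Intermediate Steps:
525/(-4521) + 4963/2727 = 525*(-1/4521) + 4963*(1/2727) = -175/1507 + 4963/2727 = 7002016/4109589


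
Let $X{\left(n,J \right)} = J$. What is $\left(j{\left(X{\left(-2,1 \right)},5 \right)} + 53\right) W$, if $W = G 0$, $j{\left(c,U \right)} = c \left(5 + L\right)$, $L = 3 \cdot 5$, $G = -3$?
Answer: $0$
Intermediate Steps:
$L = 15$
$j{\left(c,U \right)} = 20 c$ ($j{\left(c,U \right)} = c \left(5 + 15\right) = c 20 = 20 c$)
$W = 0$ ($W = \left(-3\right) 0 = 0$)
$\left(j{\left(X{\left(-2,1 \right)},5 \right)} + 53\right) W = \left(20 \cdot 1 + 53\right) 0 = \left(20 + 53\right) 0 = 73 \cdot 0 = 0$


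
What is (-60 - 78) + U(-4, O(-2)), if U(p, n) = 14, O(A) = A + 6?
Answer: -124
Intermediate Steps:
O(A) = 6 + A
(-60 - 78) + U(-4, O(-2)) = (-60 - 78) + 14 = -138 + 14 = -124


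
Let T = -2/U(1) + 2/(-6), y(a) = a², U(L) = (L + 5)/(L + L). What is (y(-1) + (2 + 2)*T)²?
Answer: 9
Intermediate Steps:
U(L) = (5 + L)/(2*L) (U(L) = (5 + L)/((2*L)) = (5 + L)*(1/(2*L)) = (5 + L)/(2*L))
T = -1 (T = -2*2/(5 + 1) + 2/(-6) = -2/((½)*1*6) + 2*(-⅙) = -2/3 - ⅓ = -2*⅓ - ⅓ = -⅔ - ⅓ = -1)
(y(-1) + (2 + 2)*T)² = ((-1)² + (2 + 2)*(-1))² = (1 + 4*(-1))² = (1 - 4)² = (-3)² = 9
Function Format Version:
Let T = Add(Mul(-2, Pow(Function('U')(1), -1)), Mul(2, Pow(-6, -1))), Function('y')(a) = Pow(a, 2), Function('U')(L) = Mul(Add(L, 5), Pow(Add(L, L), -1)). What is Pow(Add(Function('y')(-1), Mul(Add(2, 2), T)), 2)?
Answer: 9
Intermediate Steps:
Function('U')(L) = Mul(Rational(1, 2), Pow(L, -1), Add(5, L)) (Function('U')(L) = Mul(Add(5, L), Pow(Mul(2, L), -1)) = Mul(Add(5, L), Mul(Rational(1, 2), Pow(L, -1))) = Mul(Rational(1, 2), Pow(L, -1), Add(5, L)))
T = -1 (T = Add(Mul(-2, Pow(Mul(Rational(1, 2), Pow(1, -1), Add(5, 1)), -1)), Mul(2, Pow(-6, -1))) = Add(Mul(-2, Pow(Mul(Rational(1, 2), 1, 6), -1)), Mul(2, Rational(-1, 6))) = Add(Mul(-2, Pow(3, -1)), Rational(-1, 3)) = Add(Mul(-2, Rational(1, 3)), Rational(-1, 3)) = Add(Rational(-2, 3), Rational(-1, 3)) = -1)
Pow(Add(Function('y')(-1), Mul(Add(2, 2), T)), 2) = Pow(Add(Pow(-1, 2), Mul(Add(2, 2), -1)), 2) = Pow(Add(1, Mul(4, -1)), 2) = Pow(Add(1, -4), 2) = Pow(-3, 2) = 9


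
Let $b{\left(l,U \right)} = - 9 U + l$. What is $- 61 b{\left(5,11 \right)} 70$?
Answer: $401380$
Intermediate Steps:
$b{\left(l,U \right)} = l - 9 U$
$- 61 b{\left(5,11 \right)} 70 = - 61 \left(5 - 99\right) 70 = \left(-61\right) \left(-94\right) 70 = 5734 \cdot 70 = 401380$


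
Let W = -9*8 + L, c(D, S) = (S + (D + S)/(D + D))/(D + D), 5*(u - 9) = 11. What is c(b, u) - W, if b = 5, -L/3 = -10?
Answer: 21641/500 ≈ 43.282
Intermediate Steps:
L = 30 (L = -3*(-10) = 30)
u = 56/5 (u = 9 + (⅕)*11 = 9 + 11/5 = 56/5 ≈ 11.200)
c(D, S) = (S + (D + S)/(2*D))/(2*D) (c(D, S) = (S + (D + S)/((2*D)))/((2*D)) = (S + (D + S)*(1/(2*D)))*(1/(2*D)) = (S + (D + S)/(2*D))*(1/(2*D)) = (S + (D + S)/(2*D))/(2*D))
W = -42 (W = -9*8 + 30 = -72 + 30 = -42)
c(b, u) - W = (¼)*(56/5 + 5*(1 + 2*(56/5)))/5² - 1*(-42) = (¼)*(1/25)*(56/5 + 5*(1 + 112/5)) + 42 = (¼)*(1/25)*(56/5 + 5*(117/5)) + 42 = (¼)*(1/25)*(56/5 + 117) + 42 = (¼)*(1/25)*(641/5) + 42 = 641/500 + 42 = 21641/500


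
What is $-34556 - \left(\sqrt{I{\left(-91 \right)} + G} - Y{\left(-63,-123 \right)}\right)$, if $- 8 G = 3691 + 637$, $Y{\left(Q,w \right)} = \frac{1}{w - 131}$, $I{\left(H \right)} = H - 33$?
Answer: $- \frac{8777225}{254} - i \sqrt{665} \approx -34556.0 - 25.788 i$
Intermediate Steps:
$I{\left(H \right)} = -33 + H$
$Y{\left(Q,w \right)} = \frac{1}{-131 + w}$
$G = -541$ ($G = - \frac{3691 + 637}{8} = \left(- \frac{1}{8}\right) 4328 = -541$)
$-34556 - \left(\sqrt{I{\left(-91 \right)} + G} - Y{\left(-63,-123 \right)}\right) = -34556 - \left(\sqrt{\left(-33 - 91\right) - 541} - \frac{1}{-131 - 123}\right) = -34556 - \left(\sqrt{-124 - 541} - \frac{1}{-254}\right) = -34556 - \left(\sqrt{-665} - - \frac{1}{254}\right) = -34556 - \left(i \sqrt{665} + \frac{1}{254}\right) = -34556 - \left(\frac{1}{254} + i \sqrt{665}\right) = - \frac{8777225}{254} - i \sqrt{665}$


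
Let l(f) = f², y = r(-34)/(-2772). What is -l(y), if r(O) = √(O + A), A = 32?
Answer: 1/3841992 ≈ 2.6028e-7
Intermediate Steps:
r(O) = √(32 + O) (r(O) = √(O + 32) = √(32 + O))
y = -I*√2/2772 (y = √(32 - 34)/(-2772) = √(-2)*(-1/2772) = (I*√2)*(-1/2772) = -I*√2/2772 ≈ -0.00051018*I)
-l(y) = -(-I*√2/2772)² = -1*(-1/3841992) = 1/3841992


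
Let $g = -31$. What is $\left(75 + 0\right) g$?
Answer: $-2325$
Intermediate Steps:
$\left(75 + 0\right) g = \left(75 + 0\right) \left(-31\right) = 75 \left(-31\right) = -2325$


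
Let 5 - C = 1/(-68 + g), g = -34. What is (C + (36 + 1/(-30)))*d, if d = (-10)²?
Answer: 69660/17 ≈ 4097.6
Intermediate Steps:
C = 511/102 (C = 5 - 1/(-68 - 34) = 5 - 1/(-102) = 5 - 1*(-1/102) = 5 + 1/102 = 511/102 ≈ 5.0098)
d = 100
(C + (36 + 1/(-30)))*d = (511/102 + (36 + 1/(-30)))*100 = (511/102 + (36 - 1/30))*100 = (511/102 + 1079/30)*100 = (3483/85)*100 = 69660/17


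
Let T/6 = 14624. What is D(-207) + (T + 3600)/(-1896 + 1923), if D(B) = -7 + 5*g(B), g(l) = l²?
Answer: 1958590/9 ≈ 2.1762e+5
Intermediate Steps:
T = 87744 (T = 6*14624 = 87744)
D(B) = -7 + 5*B²
D(-207) + (T + 3600)/(-1896 + 1923) = (-7 + 5*(-207)²) + (87744 + 3600)/(-1896 + 1923) = (-7 + 5*42849) + 91344/27 = (-7 + 214245) + 91344*(1/27) = 214238 + 30448/9 = 1958590/9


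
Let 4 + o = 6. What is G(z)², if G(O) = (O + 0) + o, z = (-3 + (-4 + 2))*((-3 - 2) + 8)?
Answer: 169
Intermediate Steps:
o = 2 (o = -4 + 6 = 2)
z = -15 (z = (-3 - 2)*(-5 + 8) = -5*3 = -15)
G(O) = 2 + O (G(O) = (O + 0) + 2 = O + 2 = 2 + O)
G(z)² = (2 - 15)² = (-13)² = 169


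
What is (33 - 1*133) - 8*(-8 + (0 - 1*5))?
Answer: 4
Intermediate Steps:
(33 - 1*133) - 8*(-8 + (0 - 1*5)) = (33 - 133) - 8*(-8 + (0 - 5)) = -100 - 8*(-8 - 5) = -100 - 8*(-13) = -100 + 104 = 4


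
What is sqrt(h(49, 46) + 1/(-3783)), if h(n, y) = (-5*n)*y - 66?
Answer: I*sqrt(162230508687)/3783 ≈ 106.47*I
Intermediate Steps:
h(n, y) = -66 - 5*n*y (h(n, y) = -5*n*y - 66 = -66 - 5*n*y)
sqrt(h(49, 46) + 1/(-3783)) = sqrt((-66 - 5*49*46) + 1/(-3783)) = sqrt((-66 - 11270) - 1/3783) = sqrt(-11336 - 1/3783) = sqrt(-42884089/3783) = I*sqrt(162230508687)/3783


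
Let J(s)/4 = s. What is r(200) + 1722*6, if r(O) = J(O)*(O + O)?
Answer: 330332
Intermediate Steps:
J(s) = 4*s
r(O) = 8*O**2 (r(O) = (4*O)*(O + O) = (4*O)*(2*O) = 8*O**2)
r(200) + 1722*6 = 8*200**2 + 1722*6 = 8*40000 + 10332 = 320000 + 10332 = 330332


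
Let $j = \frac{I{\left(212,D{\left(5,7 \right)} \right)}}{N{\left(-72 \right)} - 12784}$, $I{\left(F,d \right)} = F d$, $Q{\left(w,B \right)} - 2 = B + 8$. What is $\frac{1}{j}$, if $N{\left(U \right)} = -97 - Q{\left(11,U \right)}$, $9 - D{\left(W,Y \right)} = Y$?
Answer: $- \frac{12819}{424} \approx -30.233$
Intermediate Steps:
$Q{\left(w,B \right)} = 10 + B$ ($Q{\left(w,B \right)} = 2 + \left(B + 8\right) = 2 + \left(8 + B\right) = 10 + B$)
$D{\left(W,Y \right)} = 9 - Y$
$N{\left(U \right)} = -107 - U$ ($N{\left(U \right)} = -97 - \left(10 + U\right) = -107 - U$)
$j = - \frac{424}{12819}$ ($j = \frac{212 \left(9 - 7\right)}{\left(-107 - -72\right) - 12784} = \frac{212 \left(9 - 7\right)}{\left(-107 + 72\right) - 12784} = \frac{212 \cdot 2}{-35 - 12784} = \frac{424}{-12819} = 424 \left(- \frac{1}{12819}\right) = - \frac{424}{12819} \approx -0.033076$)
$\frac{1}{j} = \frac{1}{- \frac{424}{12819}} = - \frac{12819}{424}$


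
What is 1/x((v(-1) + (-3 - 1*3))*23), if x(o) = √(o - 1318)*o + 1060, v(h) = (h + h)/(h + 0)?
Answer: 53/652892 + 23*I*√1410/3264460 ≈ 8.1177e-5 + 0.00026456*I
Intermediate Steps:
v(h) = 2 (v(h) = (2*h)/h = 2)
x(o) = 1060 + o*√(-1318 + o) (x(o) = √(-1318 + o)*o + 1060 = o*√(-1318 + o) + 1060 = 1060 + o*√(-1318 + o))
1/x((v(-1) + (-3 - 1*3))*23) = 1/(1060 + ((2 + (-3 - 1*3))*23)*√(-1318 + (2 + (-3 - 1*3))*23)) = 1/(1060 + ((2 + (-3 - 3))*23)*√(-1318 + (2 + (-3 - 3))*23)) = 1/(1060 + ((2 - 6)*23)*√(-1318 + (2 - 6)*23)) = 1/(1060 + (-4*23)*√(-1318 - 4*23)) = 1/(1060 - 92*√(-1318 - 92)) = 1/(1060 - 92*I*√1410)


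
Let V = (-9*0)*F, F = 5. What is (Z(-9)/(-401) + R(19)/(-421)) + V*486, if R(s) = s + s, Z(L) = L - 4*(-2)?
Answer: -14817/168821 ≈ -0.087767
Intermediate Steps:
Z(L) = 8 + L (Z(L) = L + 8 = 8 + L)
R(s) = 2*s
V = 0 (V = -9*0*5 = 0*5 = 0)
(Z(-9)/(-401) + R(19)/(-421)) + V*486 = ((8 - 9)/(-401) + (2*19)/(-421)) + 0*486 = (-1*(-1/401) + 38*(-1/421)) + 0 = (1/401 - 38/421) + 0 = -14817/168821 + 0 = -14817/168821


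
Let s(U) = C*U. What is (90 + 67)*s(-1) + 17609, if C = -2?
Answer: 17923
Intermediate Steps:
s(U) = -2*U
(90 + 67)*s(-1) + 17609 = (90 + 67)*(-2*(-1)) + 17609 = 157*2 + 17609 = 314 + 17609 = 17923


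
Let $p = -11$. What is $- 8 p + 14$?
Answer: $102$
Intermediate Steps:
$- 8 p + 14 = \left(-8\right) \left(-11\right) + 14 = 88 + 14 = 102$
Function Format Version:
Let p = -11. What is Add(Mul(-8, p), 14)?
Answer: 102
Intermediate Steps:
Add(Mul(-8, p), 14) = Add(Mul(-8, -11), 14) = Add(88, 14) = 102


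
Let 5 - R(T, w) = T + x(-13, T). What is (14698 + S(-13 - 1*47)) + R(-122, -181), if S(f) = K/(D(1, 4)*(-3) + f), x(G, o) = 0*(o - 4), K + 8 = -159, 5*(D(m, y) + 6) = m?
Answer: 3158560/213 ≈ 14829.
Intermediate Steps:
D(m, y) = -6 + m/5
K = -167 (K = -8 - 159 = -167)
x(G, o) = 0 (x(G, o) = 0*(-4 + o) = 0)
R(T, w) = 5 - T (R(T, w) = 5 - (T + 0) = 5 - T)
S(f) = -167/(87/5 + f) (S(f) = -167/((-6 + (1/5)*1)*(-3) + f) = -167/((-6 + 1/5)*(-3) + f) = -167/(-29/5*(-3) + f) = -167/(87/5 + f))
(14698 + S(-13 - 1*47)) + R(-122, -181) = (14698 - 835/(87 + 5*(-13 - 1*47))) + (5 - 1*(-122)) = (14698 - 835/(87 + 5*(-13 - 47))) + (5 + 122) = (14698 - 835/(87 + 5*(-60))) + 127 = (14698 - 835/(87 - 300)) + 127 = (14698 - 835/(-213)) + 127 = (14698 - 835*(-1/213)) + 127 = (14698 + 835/213) + 127 = 3131509/213 + 127 = 3158560/213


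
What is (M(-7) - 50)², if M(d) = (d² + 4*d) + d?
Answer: 1296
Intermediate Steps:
M(d) = d² + 5*d
(M(-7) - 50)² = (-7*(5 - 7) - 50)² = (-7*(-2) - 50)² = (14 - 50)² = (-36)² = 1296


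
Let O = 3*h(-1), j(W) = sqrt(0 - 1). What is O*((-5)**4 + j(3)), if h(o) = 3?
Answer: 5625 + 9*I ≈ 5625.0 + 9.0*I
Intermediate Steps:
j(W) = I (j(W) = sqrt(-1) = I)
O = 9 (O = 3*3 = 9)
O*((-5)**4 + j(3)) = 9*((-5)**4 + I) = 9*(625 + I) = 5625 + 9*I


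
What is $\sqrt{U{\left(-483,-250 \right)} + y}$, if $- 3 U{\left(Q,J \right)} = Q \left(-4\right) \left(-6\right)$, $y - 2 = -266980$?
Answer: $i \sqrt{263114} \approx 512.95 i$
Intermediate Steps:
$y = -266978$ ($y = 2 - 266980 = -266978$)
$U{\left(Q,J \right)} = - 8 Q$ ($U{\left(Q,J \right)} = - \frac{Q \left(-4\right) \left(-6\right)}{3} = - \frac{- 4 Q \left(-6\right)}{3} = - \frac{24 Q}{3} = - 8 Q$)
$\sqrt{U{\left(-483,-250 \right)} + y} = \sqrt{\left(-8\right) \left(-483\right) - 266978} = \sqrt{3864 - 266978} = \sqrt{-263114} = i \sqrt{263114}$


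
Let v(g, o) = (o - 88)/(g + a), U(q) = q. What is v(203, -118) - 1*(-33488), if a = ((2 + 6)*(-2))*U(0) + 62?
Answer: 8874114/265 ≈ 33487.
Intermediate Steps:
a = 62 (a = ((2 + 6)*(-2))*0 + 62 = (8*(-2))*0 + 62 = -16*0 + 62 = 0 + 62 = 62)
v(g, o) = (-88 + o)/(62 + g) (v(g, o) = (o - 88)/(g + 62) = (-88 + o)/(62 + g))
v(203, -118) - 1*(-33488) = (-88 - 118)/(62 + 203) - 1*(-33488) = -206/265 + 33488 = 8874114/265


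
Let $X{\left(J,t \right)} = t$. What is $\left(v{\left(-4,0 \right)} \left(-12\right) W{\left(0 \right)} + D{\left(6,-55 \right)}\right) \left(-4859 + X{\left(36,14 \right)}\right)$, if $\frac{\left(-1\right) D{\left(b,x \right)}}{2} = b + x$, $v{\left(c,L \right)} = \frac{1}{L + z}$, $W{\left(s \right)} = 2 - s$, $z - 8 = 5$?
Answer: $- \frac{6056250}{13} \approx -4.6587 \cdot 10^{5}$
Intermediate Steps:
$z = 13$ ($z = 8 + 5 = 13$)
$v{\left(c,L \right)} = \frac{1}{13 + L}$ ($v{\left(c,L \right)} = \frac{1}{L + 13} = \frac{1}{13 + L}$)
$D{\left(b,x \right)} = - 2 b - 2 x$ ($D{\left(b,x \right)} = - 2 \left(b + x\right) = - 2 b - 2 x$)
$\left(v{\left(-4,0 \right)} \left(-12\right) W{\left(0 \right)} + D{\left(6,-55 \right)}\right) \left(-4859 + X{\left(36,14 \right)}\right) = \left(\frac{1}{13 + 0} \left(-12\right) \left(2 - 0\right) - -98\right) \left(-4859 + 14\right) = \left(\frac{1}{13} \left(-12\right) \left(2 + 0\right) + \left(-12 + 110\right)\right) \left(-4845\right) = \left(\frac{1}{13} \left(-12\right) 2 + 98\right) \left(-4845\right) = \left(\left(- \frac{12}{13}\right) 2 + 98\right) \left(-4845\right) = \left(- \frac{24}{13} + 98\right) \left(-4845\right) = \frac{1250}{13} \left(-4845\right) = - \frac{6056250}{13}$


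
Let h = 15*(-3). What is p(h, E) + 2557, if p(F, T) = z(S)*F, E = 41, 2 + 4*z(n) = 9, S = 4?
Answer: 9913/4 ≈ 2478.3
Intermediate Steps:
z(n) = 7/4 (z(n) = -1/2 + (1/4)*9 = -1/2 + 9/4 = 7/4)
h = -45
p(F, T) = 7*F/4
p(h, E) + 2557 = (7/4)*(-45) + 2557 = -315/4 + 2557 = 9913/4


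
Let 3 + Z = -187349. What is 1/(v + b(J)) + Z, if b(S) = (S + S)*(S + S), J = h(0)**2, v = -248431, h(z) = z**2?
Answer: -46544044713/248431 ≈ -1.8735e+5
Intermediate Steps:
Z = -187352 (Z = -3 - 187349 = -187352)
J = 0 (J = (0**2)**2 = 0**2 = 0)
b(S) = 4*S**2 (b(S) = (2*S)*(2*S) = 4*S**2)
1/(v + b(J)) + Z = 1/(-248431 + 4*0**2) - 187352 = 1/(-248431 + 4*0) - 187352 = 1/(-248431 + 0) - 187352 = 1/(-248431) - 187352 = -1/248431 - 187352 = -46544044713/248431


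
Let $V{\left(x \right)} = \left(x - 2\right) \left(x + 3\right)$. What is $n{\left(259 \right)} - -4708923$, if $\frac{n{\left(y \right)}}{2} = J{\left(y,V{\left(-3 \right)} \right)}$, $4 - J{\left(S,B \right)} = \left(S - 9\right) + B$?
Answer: $4708431$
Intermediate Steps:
$V{\left(x \right)} = \left(-2 + x\right) \left(3 + x\right)$
$J{\left(S,B \right)} = 13 - B - S$ ($J{\left(S,B \right)} = 4 - \left(\left(S - 9\right) + B\right) = 4 - \left(\left(-9 + S\right) + B\right) = 4 - \left(-9 + B + S\right) = 13 - B - S$)
$n{\left(y \right)} = 26 - 2 y$ ($n{\left(y \right)} = 2 \left(13 - \left(-6 - 3 + \left(-3\right)^{2}\right) - y\right) = 2 \left(13 - \left(-6 - 3 + 9\right) - y\right) = 2 \left(13 - 0 - y\right) = 2 \left(13 + 0 - y\right) = 2 \left(13 - y\right) = 26 - 2 y$)
$n{\left(259 \right)} - -4708923 = \left(26 - 518\right) - -4708923 = \left(26 - 518\right) + 4708923 = -492 + 4708923 = 4708431$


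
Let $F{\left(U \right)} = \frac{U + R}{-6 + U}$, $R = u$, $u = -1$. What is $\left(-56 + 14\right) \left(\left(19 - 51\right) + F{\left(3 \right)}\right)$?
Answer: $1372$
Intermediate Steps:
$R = -1$
$F{\left(U \right)} = \frac{-1 + U}{-6 + U}$ ($F{\left(U \right)} = \frac{U - 1}{-6 + U} = \frac{-1 + U}{-6 + U}$)
$\left(-56 + 14\right) \left(\left(19 - 51\right) + F{\left(3 \right)}\right) = \left(-56 + 14\right) \left(\left(19 - 51\right) + \frac{-1 + 3}{-6 + 3}\right) = - 42 \left(-32 + \frac{1}{-3} \cdot 2\right) = - 42 \left(-32 - \frac{2}{3}\right) = \left(-42\right) \left(- \frac{98}{3}\right) = 1372$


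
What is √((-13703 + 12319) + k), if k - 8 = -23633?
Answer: I*√25009 ≈ 158.14*I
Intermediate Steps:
k = -23625 (k = 8 - 23633 = -23625)
√((-13703 + 12319) + k) = √((-13703 + 12319) - 23625) = √(-1384 - 23625) = √(-25009) = I*√25009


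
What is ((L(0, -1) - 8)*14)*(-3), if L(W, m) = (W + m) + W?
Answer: 378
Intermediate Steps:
L(W, m) = m + 2*W
((L(0, -1) - 8)*14)*(-3) = (((-1 + 2*0) - 8)*14)*(-3) = (((-1 + 0) - 8)*14)*(-3) = ((-1 - 8)*14)*(-3) = -9*14*(-3) = -126*(-3) = 378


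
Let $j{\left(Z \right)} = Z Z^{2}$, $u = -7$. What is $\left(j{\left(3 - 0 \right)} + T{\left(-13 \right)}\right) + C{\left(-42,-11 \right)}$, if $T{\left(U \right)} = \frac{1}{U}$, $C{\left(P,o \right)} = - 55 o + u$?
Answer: $\frac{8124}{13} \approx 624.92$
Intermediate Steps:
$C{\left(P,o \right)} = -7 - 55 o$ ($C{\left(P,o \right)} = - 55 o - 7 = -7 - 55 o$)
$j{\left(Z \right)} = Z^{3}$
$\left(j{\left(3 - 0 \right)} + T{\left(-13 \right)}\right) + C{\left(-42,-11 \right)} = \left(\left(3 - 0\right)^{3} + \frac{1}{-13}\right) - -598 = \left(\left(3 + 0\right)^{3} - \frac{1}{13}\right) + \left(-7 + 605\right) = \left(3^{3} - \frac{1}{13}\right) + 598 = \left(27 - \frac{1}{13}\right) + 598 = \frac{350}{13} + 598 = \frac{8124}{13}$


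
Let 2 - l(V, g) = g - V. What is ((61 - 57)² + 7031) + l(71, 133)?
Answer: 6987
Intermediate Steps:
l(V, g) = 2 + V - g (l(V, g) = 2 - (g - V) = 2 + (V - g) = 2 + V - g)
((61 - 57)² + 7031) + l(71, 133) = ((61 - 57)² + 7031) + (2 + 71 - 1*133) = (4² + 7031) + (2 + 71 - 133) = (16 + 7031) - 60 = 7047 - 60 = 6987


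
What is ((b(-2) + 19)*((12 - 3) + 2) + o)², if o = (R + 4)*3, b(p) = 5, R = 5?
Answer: 84681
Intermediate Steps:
o = 27 (o = (5 + 4)*3 = 9*3 = 27)
((b(-2) + 19)*((12 - 3) + 2) + o)² = ((5 + 19)*((12 - 3) + 2) + 27)² = (24*(9 + 2) + 27)² = (24*11 + 27)² = (264 + 27)² = 291² = 84681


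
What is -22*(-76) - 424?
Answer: 1248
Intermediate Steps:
-22*(-76) - 424 = 1672 - 424 = 1248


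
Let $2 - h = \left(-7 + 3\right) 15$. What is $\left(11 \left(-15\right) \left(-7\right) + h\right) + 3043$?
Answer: $4260$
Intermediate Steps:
$h = 62$ ($h = 2 - \left(-7 + 3\right) 15 = 2 - \left(-4\right) 15 = 2 - -60 = 2 + 60 = 62$)
$\left(11 \left(-15\right) \left(-7\right) + h\right) + 3043 = \left(11 \left(-15\right) \left(-7\right) + 62\right) + 3043 = \left(\left(-165\right) \left(-7\right) + 62\right) + 3043 = \left(1155 + 62\right) + 3043 = 1217 + 3043 = 4260$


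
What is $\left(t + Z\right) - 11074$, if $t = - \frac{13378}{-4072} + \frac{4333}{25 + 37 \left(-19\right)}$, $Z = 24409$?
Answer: $\frac{9201726917}{690204} \approx 13332.0$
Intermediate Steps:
$t = - \frac{2143423}{690204}$ ($t = \left(-13378\right) \left(- \frac{1}{4072}\right) + \frac{4333}{25 - 703} = \frac{6689}{2036} + \frac{4333}{-678} = \frac{6689}{2036} + 4333 \left(- \frac{1}{678}\right) = \frac{6689}{2036} - \frac{4333}{678} = - \frac{2143423}{690204} \approx -3.1055$)
$\left(t + Z\right) - 11074 = \left(- \frac{2143423}{690204} + 24409\right) - 11074 = \frac{16845046013}{690204} - 11074 = \frac{9201726917}{690204}$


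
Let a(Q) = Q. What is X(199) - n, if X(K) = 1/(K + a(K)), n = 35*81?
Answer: -1128329/398 ≈ -2835.0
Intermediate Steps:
n = 2835
X(K) = 1/(2*K) (X(K) = 1/(K + K) = 1/(2*K))
X(199) - n = (½)/199 - 1*2835 = (½)*(1/199) - 2835 = 1/398 - 2835 = -1128329/398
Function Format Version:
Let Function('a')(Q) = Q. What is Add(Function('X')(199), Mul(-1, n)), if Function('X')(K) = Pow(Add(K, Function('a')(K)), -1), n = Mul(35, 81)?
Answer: Rational(-1128329, 398) ≈ -2835.0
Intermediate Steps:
n = 2835
Function('X')(K) = Mul(Rational(1, 2), Pow(K, -1)) (Function('X')(K) = Pow(Add(K, K), -1) = Pow(Mul(2, K), -1) = Mul(Rational(1, 2), Pow(K, -1)))
Add(Function('X')(199), Mul(-1, n)) = Add(Mul(Rational(1, 2), Pow(199, -1)), Mul(-1, 2835)) = Add(Mul(Rational(1, 2), Rational(1, 199)), -2835) = Add(Rational(1, 398), -2835) = Rational(-1128329, 398)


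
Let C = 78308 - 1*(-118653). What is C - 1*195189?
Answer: 1772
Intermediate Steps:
C = 196961 (C = 78308 + 118653 = 196961)
C - 1*195189 = 196961 - 1*195189 = 196961 - 195189 = 1772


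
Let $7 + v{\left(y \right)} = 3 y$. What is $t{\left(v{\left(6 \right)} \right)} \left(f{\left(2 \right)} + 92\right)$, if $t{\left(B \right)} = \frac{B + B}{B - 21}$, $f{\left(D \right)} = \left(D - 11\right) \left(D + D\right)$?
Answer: $- \frac{616}{5} \approx -123.2$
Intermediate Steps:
$v{\left(y \right)} = -7 + 3 y$
$f{\left(D \right)} = 2 D \left(-11 + D\right)$ ($f{\left(D \right)} = \left(-11 + D\right) 2 D = 2 D \left(-11 + D\right)$)
$t{\left(B \right)} = \frac{2 B}{-21 + B}$
$t{\left(v{\left(6 \right)} \right)} \left(f{\left(2 \right)} + 92\right) = \frac{2 \left(-7 + 3 \cdot 6\right)}{-21 + \left(-7 + 3 \cdot 6\right)} \left(2 \cdot 2 \left(-11 + 2\right) + 92\right) = \frac{2 \left(-7 + 18\right)}{-21 + \left(-7 + 18\right)} \left(2 \cdot 2 \left(-9\right) + 92\right) = 2 \cdot 11 \frac{1}{-21 + 11} \left(-36 + 92\right) = 2 \cdot 11 \frac{1}{-10} \cdot 56 = 2 \cdot 11 \left(- \frac{1}{10}\right) 56 = \left(- \frac{11}{5}\right) 56 = - \frac{616}{5}$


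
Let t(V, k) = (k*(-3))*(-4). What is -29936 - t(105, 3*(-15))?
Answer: -29396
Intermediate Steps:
t(V, k) = 12*k (t(V, k) = -3*k*(-4) = 12*k)
-29936 - t(105, 3*(-15)) = -29936 - 12*3*(-15) = -29936 - 12*(-45) = -29936 - 1*(-540) = -29936 + 540 = -29396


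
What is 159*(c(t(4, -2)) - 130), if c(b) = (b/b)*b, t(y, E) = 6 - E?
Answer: -19398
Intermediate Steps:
c(b) = b (c(b) = 1*b = b)
159*(c(t(4, -2)) - 130) = 159*((6 - 1*(-2)) - 130) = 159*((6 + 2) - 130) = 159*(8 - 130) = 159*(-122) = -19398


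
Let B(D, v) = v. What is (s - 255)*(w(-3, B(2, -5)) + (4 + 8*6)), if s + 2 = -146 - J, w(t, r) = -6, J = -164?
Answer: -10994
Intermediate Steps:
s = 16 (s = -2 + (-146 - 1*(-164)) = -2 + (-146 + 164) = -2 + 18 = 16)
(s - 255)*(w(-3, B(2, -5)) + (4 + 8*6)) = (16 - 255)*(-6 + (4 + 8*6)) = -239*(-6 + (4 + 48)) = -239*(-6 + 52) = -239*46 = -10994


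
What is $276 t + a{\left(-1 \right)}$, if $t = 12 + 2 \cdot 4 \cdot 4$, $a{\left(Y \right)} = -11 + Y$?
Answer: $12132$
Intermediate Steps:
$t = 44$ ($t = 12 + 2 \cdot 16 = 12 + 32 = 44$)
$276 t + a{\left(-1 \right)} = 276 \cdot 44 - 12 = 12144 - 12 = 12132$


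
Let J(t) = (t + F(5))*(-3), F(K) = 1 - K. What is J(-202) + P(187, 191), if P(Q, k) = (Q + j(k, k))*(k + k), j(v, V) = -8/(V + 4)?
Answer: 14047084/195 ≈ 72036.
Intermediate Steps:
j(v, V) = -8/(4 + V)
P(Q, k) = 2*k*(Q - 8/(4 + k)) (P(Q, k) = (Q - 8/(4 + k))*(k + k) = (Q - 8/(4 + k))*(2*k) = 2*k*(Q - 8/(4 + k)))
J(t) = 12 - 3*t (J(t) = (t + (1 - 1*5))*(-3) = (t + (1 - 5))*(-3) = (t - 4)*(-3) = (-4 + t)*(-3) = 12 - 3*t)
J(-202) + P(187, 191) = (12 - 3*(-202)) + 2*191*(-8 + 187*(4 + 191))/(4 + 191) = (12 + 606) + 2*191*(-8 + 187*195)/195 = 618 + 2*191*(1/195)*(-8 + 36465) = 618 + 2*191*(1/195)*36457 = 618 + 13926574/195 = 14047084/195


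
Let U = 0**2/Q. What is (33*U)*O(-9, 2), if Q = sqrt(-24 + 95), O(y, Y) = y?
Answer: 0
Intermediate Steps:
Q = sqrt(71) ≈ 8.4261
U = 0 (U = 0**2/(sqrt(71)) = 0*(sqrt(71)/71) = 0)
(33*U)*O(-9, 2) = (33*0)*(-9) = 0*(-9) = 0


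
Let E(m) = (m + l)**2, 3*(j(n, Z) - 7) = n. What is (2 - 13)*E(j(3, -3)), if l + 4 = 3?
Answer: -539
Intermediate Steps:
l = -1 (l = -4 + 3 = -1)
j(n, Z) = 7 + n/3
E(m) = (-1 + m)**2 (E(m) = (m - 1)**2 = (-1 + m)**2)
(2 - 13)*E(j(3, -3)) = (2 - 13)*(-1 + (7 + (1/3)*3))**2 = -11*(-1 + (7 + 1))**2 = -11*(-1 + 8)**2 = -11*7**2 = -11*49 = -539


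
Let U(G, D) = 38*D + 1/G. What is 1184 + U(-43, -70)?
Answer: -63469/43 ≈ -1476.0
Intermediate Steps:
U(G, D) = 1/G + 38*D
1184 + U(-43, -70) = 1184 + (1/(-43) + 38*(-70)) = 1184 + (-1/43 - 2660) = 1184 - 114381/43 = -63469/43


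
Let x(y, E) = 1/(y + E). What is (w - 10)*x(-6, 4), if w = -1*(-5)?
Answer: 5/2 ≈ 2.5000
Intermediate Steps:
x(y, E) = 1/(E + y)
w = 5
(w - 10)*x(-6, 4) = (5 - 10)/(4 - 6) = -5/(-2) = -5*(-½) = 5/2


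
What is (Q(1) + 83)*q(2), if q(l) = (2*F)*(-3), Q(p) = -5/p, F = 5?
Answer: -2340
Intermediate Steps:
q(l) = -30 (q(l) = (2*5)*(-3) = 10*(-3) = -30)
(Q(1) + 83)*q(2) = (-5/1 + 83)*(-30) = (-5*1 + 83)*(-30) = (-5 + 83)*(-30) = 78*(-30) = -2340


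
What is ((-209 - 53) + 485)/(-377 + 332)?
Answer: -223/45 ≈ -4.9556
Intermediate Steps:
((-209 - 53) + 485)/(-377 + 332) = (-262 + 485)/(-45) = 223*(-1/45) = -223/45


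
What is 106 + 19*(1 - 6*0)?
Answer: 125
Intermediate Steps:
106 + 19*(1 - 6*0) = 106 + 19*(1 + 0) = 106 + 19*1 = 106 + 19 = 125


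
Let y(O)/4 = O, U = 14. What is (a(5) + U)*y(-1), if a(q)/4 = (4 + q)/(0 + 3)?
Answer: -104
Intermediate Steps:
y(O) = 4*O
a(q) = 16/3 + 4*q/3 (a(q) = 4*((4 + q)/(0 + 3)) = 4*((4 + q)/3) = 4*((4 + q)*(⅓)) = 4*(4/3 + q/3) = 16/3 + 4*q/3)
(a(5) + U)*y(-1) = ((16/3 + (4/3)*5) + 14)*(4*(-1)) = ((16/3 + 20/3) + 14)*(-4) = (12 + 14)*(-4) = 26*(-4) = -104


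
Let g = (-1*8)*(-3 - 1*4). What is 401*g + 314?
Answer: 22770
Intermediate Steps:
g = 56 (g = -8*(-3 - 4) = -8*(-7) = 56)
401*g + 314 = 401*56 + 314 = 22456 + 314 = 22770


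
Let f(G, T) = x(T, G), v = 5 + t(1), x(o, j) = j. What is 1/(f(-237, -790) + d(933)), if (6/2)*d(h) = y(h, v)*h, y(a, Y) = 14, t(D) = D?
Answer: 1/4117 ≈ 0.00024290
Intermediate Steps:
v = 6 (v = 5 + 1 = 6)
f(G, T) = G
d(h) = 14*h/3 (d(h) = (14*h)/3 = 14*h/3)
1/(f(-237, -790) + d(933)) = 1/(-237 + (14/3)*933) = 1/(-237 + 4354) = 1/4117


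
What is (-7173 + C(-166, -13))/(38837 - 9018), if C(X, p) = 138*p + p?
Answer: -8980/29819 ≈ -0.30115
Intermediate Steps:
C(X, p) = 139*p
(-7173 + C(-166, -13))/(38837 - 9018) = (-7173 + 139*(-13))/(38837 - 9018) = (-7173 - 1807)/29819 = -8980*1/29819 = -8980/29819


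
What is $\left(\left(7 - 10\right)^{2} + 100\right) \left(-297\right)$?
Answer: $-32373$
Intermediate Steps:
$\left(\left(7 - 10\right)^{2} + 100\right) \left(-297\right) = \left(\left(-3\right)^{2} + 100\right) \left(-297\right) = \left(9 + 100\right) \left(-297\right) = 109 \left(-297\right) = -32373$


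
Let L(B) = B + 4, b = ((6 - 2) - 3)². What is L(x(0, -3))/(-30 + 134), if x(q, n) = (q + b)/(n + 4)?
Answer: 5/104 ≈ 0.048077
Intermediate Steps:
b = 1 (b = (4 - 3)² = 1² = 1)
x(q, n) = (1 + q)/(4 + n) (x(q, n) = (q + 1)/(n + 4) = (1 + q)/(4 + n))
L(B) = 4 + B
L(x(0, -3))/(-30 + 134) = (4 + (1 + 0)/(4 - 3))/(-30 + 134) = (4 + 1/1)/104 = (4 + 1*1)/104 = (4 + 1)/104 = (1/104)*5 = 5/104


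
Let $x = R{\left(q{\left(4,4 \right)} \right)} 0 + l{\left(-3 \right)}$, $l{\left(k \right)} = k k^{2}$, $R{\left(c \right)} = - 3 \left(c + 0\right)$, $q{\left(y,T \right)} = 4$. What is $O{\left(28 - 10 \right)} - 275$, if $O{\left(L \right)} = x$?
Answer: $-302$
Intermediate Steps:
$R{\left(c \right)} = - 3 c$
$l{\left(k \right)} = k^{3}$
$x = -27$ ($x = \left(-3\right) 4 \cdot 0 + \left(-3\right)^{3} = \left(-12\right) 0 - 27 = 0 - 27 = -27$)
$O{\left(L \right)} = -27$
$O{\left(28 - 10 \right)} - 275 = -27 - 275 = -302$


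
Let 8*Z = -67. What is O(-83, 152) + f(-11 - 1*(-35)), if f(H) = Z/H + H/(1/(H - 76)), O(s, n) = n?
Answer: -210499/192 ≈ -1096.3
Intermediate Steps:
Z = -67/8 (Z = (⅛)*(-67) = -67/8 ≈ -8.3750)
f(H) = -67/(8*H) + H*(-76 + H) (f(H) = -67/(8*H) + H/(1/(H - 76)) = -67/(8*H) + H/(1/(-76 + H)) = -67/(8*H) + H*(-76 + H))
O(-83, 152) + f(-11 - 1*(-35)) = 152 + ((-11 - 1*(-35))² - 76*(-11 - 1*(-35)) - 67/(8*(-11 - 1*(-35)))) = 152 + ((-11 + 35)² - 76*(-11 + 35) - 67/(8*(-11 + 35))) = 152 + (24² - 76*24 - 67/8/24) = 152 + (576 - 1824 - 67/8*1/24) = 152 + (576 - 1824 - 67/192) = 152 - 239683/192 = -210499/192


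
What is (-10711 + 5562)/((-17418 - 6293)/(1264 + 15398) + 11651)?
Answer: -85792638/194105251 ≈ -0.44199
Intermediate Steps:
(-10711 + 5562)/((-17418 - 6293)/(1264 + 15398) + 11651) = -5149/(-23711/16662 + 11651) = -5149/194105251/16662 = -5149*16662/194105251 = -85792638/194105251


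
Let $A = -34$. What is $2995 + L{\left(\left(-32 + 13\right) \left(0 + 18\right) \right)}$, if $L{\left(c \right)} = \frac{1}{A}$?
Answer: $\frac{101829}{34} \approx 2995.0$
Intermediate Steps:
$L{\left(c \right)} = - \frac{1}{34}$ ($L{\left(c \right)} = \frac{1}{-34} = - \frac{1}{34}$)
$2995 + L{\left(\left(-32 + 13\right) \left(0 + 18\right) \right)} = 2995 - \frac{1}{34} = \frac{101829}{34}$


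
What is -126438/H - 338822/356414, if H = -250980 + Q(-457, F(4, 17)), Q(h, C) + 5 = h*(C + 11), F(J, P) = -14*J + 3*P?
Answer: -20452008131/45215927489 ≈ -0.45232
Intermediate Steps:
Q(h, C) = -5 + h*(11 + C) (Q(h, C) = -5 + h*(C + 11) = -5 + h*(11 + C))
H = -253727 (H = -250980 + (-5 + 11*(-457) + (-14*4 + 3*17)*(-457)) = -250980 + (-5 - 5027 + (-56 + 51)*(-457)) = -250980 + (-5 - 5027 - 5*(-457)) = -250980 + (-5 - 5027 + 2285) = -250980 - 2747 = -253727)
-126438/H - 338822/356414 = -126438/(-253727) - 338822/356414 = -126438*(-1/253727) - 338822*1/356414 = 126438/253727 - 169411/178207 = -20452008131/45215927489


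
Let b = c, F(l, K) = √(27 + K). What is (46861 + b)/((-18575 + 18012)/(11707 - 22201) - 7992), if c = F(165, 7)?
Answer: -491759334/83867485 - 10494*√34/83867485 ≈ -5.8643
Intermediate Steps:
c = √34 (c = √(27 + 7) = √34 ≈ 5.8309)
b = √34 ≈ 5.8309
(46861 + b)/((-18575 + 18012)/(11707 - 22201) - 7992) = (46861 + √34)/((-18575 + 18012)/(11707 - 22201) - 7992) = (46861 + √34)/(-563/(-10494) - 7992) = (46861 + √34)/(-563*(-1/10494) - 7992) = (46861 + √34)/(563/10494 - 7992) = (46861 + √34)/(-83867485/10494) = (46861 + √34)*(-10494/83867485) = -491759334/83867485 - 10494*√34/83867485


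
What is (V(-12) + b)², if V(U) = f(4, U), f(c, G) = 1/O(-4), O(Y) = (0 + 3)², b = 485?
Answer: 19061956/81 ≈ 2.3533e+5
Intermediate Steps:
O(Y) = 9 (O(Y) = 3² = 9)
f(c, G) = ⅑ (f(c, G) = 1/9 = ⅑)
V(U) = ⅑
(V(-12) + b)² = (⅑ + 485)² = (4366/9)² = 19061956/81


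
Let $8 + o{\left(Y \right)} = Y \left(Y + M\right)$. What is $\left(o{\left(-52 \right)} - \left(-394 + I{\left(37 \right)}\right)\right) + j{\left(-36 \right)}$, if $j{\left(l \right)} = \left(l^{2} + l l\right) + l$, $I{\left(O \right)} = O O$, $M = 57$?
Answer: $1313$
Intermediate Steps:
$I{\left(O \right)} = O^{2}$
$j{\left(l \right)} = l + 2 l^{2}$ ($j{\left(l \right)} = \left(l^{2} + l^{2}\right) + l = 2 l^{2} + l = l + 2 l^{2}$)
$o{\left(Y \right)} = -8 + Y \left(57 + Y\right)$ ($o{\left(Y \right)} = -8 + Y \left(Y + 57\right) = -8 + Y \left(57 + Y\right)$)
$\left(o{\left(-52 \right)} - \left(-394 + I{\left(37 \right)}\right)\right) + j{\left(-36 \right)} = \left(\left(-8 + \left(-52\right)^{2} + 57 \left(-52\right)\right) + \left(394 - 37^{2}\right)\right) - 36 \left(1 + 2 \left(-36\right)\right) = \left(\left(-8 + 2704 - 2964\right) + \left(394 - 1369\right)\right) - 36 \left(1 - 72\right) = \left(-268 + \left(394 - 1369\right)\right) - -2556 = \left(-268 - 975\right) + 2556 = -1243 + 2556 = 1313$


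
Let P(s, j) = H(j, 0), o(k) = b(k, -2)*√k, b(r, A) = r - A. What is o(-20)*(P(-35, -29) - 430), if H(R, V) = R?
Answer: 16524*I*√5 ≈ 36949.0*I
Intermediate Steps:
o(k) = √k*(2 + k) (o(k) = (k - 1*(-2))*√k = (k + 2)*√k = (2 + k)*√k = √k*(2 + k))
P(s, j) = j
o(-20)*(P(-35, -29) - 430) = (√(-20)*(2 - 20))*(-29 - 430) = ((2*I*√5)*(-18))*(-459) = -36*I*√5*(-459) = 16524*I*√5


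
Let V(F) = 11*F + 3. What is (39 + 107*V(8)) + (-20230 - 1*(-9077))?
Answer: -1377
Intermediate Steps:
V(F) = 3 + 11*F
(39 + 107*V(8)) + (-20230 - 1*(-9077)) = (39 + 107*(3 + 11*8)) + (-20230 - 1*(-9077)) = (39 + 107*(3 + 88)) + (-20230 + 9077) = (39 + 107*91) - 11153 = (39 + 9737) - 11153 = 9776 - 11153 = -1377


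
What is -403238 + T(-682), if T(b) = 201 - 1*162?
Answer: -403199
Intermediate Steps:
T(b) = 39 (T(b) = 201 - 162 = 39)
-403238 + T(-682) = -403238 + 39 = -403199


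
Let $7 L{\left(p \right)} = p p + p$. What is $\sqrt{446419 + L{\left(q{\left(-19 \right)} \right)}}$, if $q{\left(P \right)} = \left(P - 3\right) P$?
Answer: $\frac{15 \sqrt{102669}}{7} \approx 686.61$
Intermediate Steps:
$q{\left(P \right)} = P \left(-3 + P\right)$ ($q{\left(P \right)} = \left(-3 + P\right) P = P \left(-3 + P\right)$)
$L{\left(p \right)} = \frac{p}{7} + \frac{p^{2}}{7}$ ($L{\left(p \right)} = \frac{p p + p}{7} = \frac{p^{2} + p}{7} = \frac{p + p^{2}}{7} = \frac{p}{7} + \frac{p^{2}}{7}$)
$\sqrt{446419 + L{\left(q{\left(-19 \right)} \right)}} = \sqrt{446419 + \frac{- 19 \left(-3 - 19\right) \left(1 - 19 \left(-3 - 19\right)\right)}{7}} = \sqrt{446419 + \frac{\left(-19\right) \left(-22\right) \left(1 - -418\right)}{7}} = \sqrt{446419 + \frac{1}{7} \cdot 418 \left(1 + 418\right)} = \sqrt{446419 + \frac{1}{7} \cdot 418 \cdot 419} = \sqrt{446419 + \frac{175142}{7}} = \sqrt{\frac{3300075}{7}} = \frac{15 \sqrt{102669}}{7}$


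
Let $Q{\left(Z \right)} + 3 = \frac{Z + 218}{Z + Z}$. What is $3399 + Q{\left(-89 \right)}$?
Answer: $\frac{604359}{178} \approx 3395.3$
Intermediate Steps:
$Q{\left(Z \right)} = -3 + \frac{218 + Z}{2 Z}$ ($Q{\left(Z \right)} = -3 + \frac{Z + 218}{Z + Z} = -3 + \frac{218 + Z}{2 Z}$)
$3399 + Q{\left(-89 \right)} = 3399 - \left(\frac{5}{2} - \frac{109}{-89}\right) = 3399 + \left(- \frac{5}{2} + 109 \left(- \frac{1}{89}\right)\right) = 3399 - \frac{663}{178} = \frac{604359}{178}$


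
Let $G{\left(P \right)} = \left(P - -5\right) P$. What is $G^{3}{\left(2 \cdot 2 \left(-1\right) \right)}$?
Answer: $-64$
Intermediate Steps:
$G{\left(P \right)} = P \left(5 + P\right)$ ($G{\left(P \right)} = \left(P + 5\right) P = \left(5 + P\right) P = P \left(5 + P\right)$)
$G^{3}{\left(2 \cdot 2 \left(-1\right) \right)} = \left(2 \cdot 2 \left(-1\right) \left(5 + 2 \cdot 2 \left(-1\right)\right)\right)^{3} = \left(4 \left(-1\right) \left(5 + 4 \left(-1\right)\right)\right)^{3} = \left(- 4 \left(5 - 4\right)\right)^{3} = \left(\left(-4\right) 1\right)^{3} = \left(-4\right)^{3} = -64$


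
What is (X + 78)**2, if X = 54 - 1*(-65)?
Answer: 38809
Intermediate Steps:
X = 119 (X = 54 + 65 = 119)
(X + 78)**2 = (119 + 78)**2 = 197**2 = 38809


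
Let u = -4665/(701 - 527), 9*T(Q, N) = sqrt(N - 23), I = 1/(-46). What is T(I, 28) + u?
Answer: -1555/58 + sqrt(5)/9 ≈ -26.562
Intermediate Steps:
I = -1/46 ≈ -0.021739
T(Q, N) = sqrt(-23 + N)/9 (T(Q, N) = sqrt(N - 23)/9 = sqrt(-23 + N)/9)
u = -1555/58 (u = -4665/174 = -4665*1/174 = -1555/58 ≈ -26.810)
T(I, 28) + u = sqrt(-23 + 28)/9 - 1555/58 = sqrt(5)/9 - 1555/58 = -1555/58 + sqrt(5)/9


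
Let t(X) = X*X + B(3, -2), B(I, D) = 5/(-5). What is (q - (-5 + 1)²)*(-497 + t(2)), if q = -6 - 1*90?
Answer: 55328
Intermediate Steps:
B(I, D) = -1 (B(I, D) = 5*(-⅕) = -1)
t(X) = -1 + X² (t(X) = X*X - 1 = X² - 1 = -1 + X²)
q = -96 (q = -6 - 90 = -96)
(q - (-5 + 1)²)*(-497 + t(2)) = (-96 - (-5 + 1)²)*(-497 + (-1 + 2²)) = (-96 - 1*(-4)²)*(-497 + (-1 + 4)) = (-96 - 1*16)*(-497 + 3) = (-96 - 16)*(-494) = -112*(-494) = 55328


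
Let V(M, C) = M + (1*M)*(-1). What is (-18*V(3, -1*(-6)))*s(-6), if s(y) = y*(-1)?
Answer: 0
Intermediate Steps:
s(y) = -y
V(M, C) = 0 (V(M, C) = M + M*(-1) = M - M = 0)
(-18*V(3, -1*(-6)))*s(-6) = (-18*0)*(-1*(-6)) = 0*6 = 0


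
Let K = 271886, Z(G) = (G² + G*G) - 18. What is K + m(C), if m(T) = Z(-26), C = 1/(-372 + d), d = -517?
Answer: 273220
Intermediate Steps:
C = -1/889 (C = 1/(-372 - 517) = 1/(-889) = -1/889 ≈ -0.0011249)
Z(G) = -18 + 2*G² (Z(G) = (G² + G²) - 18 = 2*G² - 18 = -18 + 2*G²)
m(T) = 1334 (m(T) = -18 + 2*(-26)² = -18 + 2*676 = -18 + 1352 = 1334)
K + m(C) = 271886 + 1334 = 273220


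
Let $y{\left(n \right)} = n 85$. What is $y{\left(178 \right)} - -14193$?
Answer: $29323$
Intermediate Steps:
$y{\left(n \right)} = 85 n$
$y{\left(178 \right)} - -14193 = 85 \cdot 178 - -14193 = 15130 + 14193 = 29323$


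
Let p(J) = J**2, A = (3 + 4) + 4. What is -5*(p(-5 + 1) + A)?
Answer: -135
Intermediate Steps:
A = 11 (A = 7 + 4 = 11)
-5*(p(-5 + 1) + A) = -5*((-5 + 1)**2 + 11) = -5*((-4)**2 + 11) = -5*(16 + 11) = -5*27 = -135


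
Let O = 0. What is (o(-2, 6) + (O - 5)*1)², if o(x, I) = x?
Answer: 49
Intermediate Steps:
(o(-2, 6) + (O - 5)*1)² = (-2 + (0 - 5)*1)² = (-2 - 5*1)² = (-2 - 5)² = (-7)² = 49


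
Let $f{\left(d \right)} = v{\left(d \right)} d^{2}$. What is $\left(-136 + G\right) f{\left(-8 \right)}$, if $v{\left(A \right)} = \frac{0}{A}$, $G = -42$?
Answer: $0$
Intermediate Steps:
$v{\left(A \right)} = 0$
$f{\left(d \right)} = 0$ ($f{\left(d \right)} = 0 d^{2} = 0$)
$\left(-136 + G\right) f{\left(-8 \right)} = \left(-136 - 42\right) 0 = \left(-178\right) 0 = 0$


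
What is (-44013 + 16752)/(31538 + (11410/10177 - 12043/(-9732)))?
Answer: -2699999337204/3123837987163 ≈ -0.86432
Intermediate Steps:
(-44013 + 16752)/(31538 + (11410/10177 - 12043/(-9732))) = -27261/(31538 + (11410*(1/10177) - 12043*(-1/9732))) = -27261/(31538 + (11410/10177 + 12043/9732)) = -27261/(31538 + 233603731/99042564) = -27261/3123837987163/99042564 = -27261*99042564/3123837987163 = -2699999337204/3123837987163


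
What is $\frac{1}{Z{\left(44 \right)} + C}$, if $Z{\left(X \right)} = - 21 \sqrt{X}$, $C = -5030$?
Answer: $- \frac{2515}{12640748} + \frac{21 \sqrt{11}}{12640748} \approx -0.00019345$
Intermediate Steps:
$\frac{1}{Z{\left(44 \right)} + C} = \frac{1}{- 21 \sqrt{44} - 5030} = \frac{1}{- 21 \cdot 2 \sqrt{11} - 5030} = \frac{1}{- 42 \sqrt{11} - 5030} = \frac{1}{-5030 - 42 \sqrt{11}}$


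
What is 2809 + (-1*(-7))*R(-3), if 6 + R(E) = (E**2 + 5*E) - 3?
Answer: 2704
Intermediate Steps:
R(E) = -9 + E**2 + 5*E (R(E) = -6 + ((E**2 + 5*E) - 3) = -6 + (-3 + E**2 + 5*E) = -9 + E**2 + 5*E)
2809 + (-1*(-7))*R(-3) = 2809 + (-1*(-7))*(-9 + (-3)**2 + 5*(-3)) = 2809 + 7*(-9 + 9 - 15) = 2809 + 7*(-15) = 2809 - 105 = 2704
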